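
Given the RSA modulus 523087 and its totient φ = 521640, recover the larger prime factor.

757

φ(n) = (p−1)(q−1) = n − (p+q) + 1, so p + q = 523087 − 521640 + 1 = 1448.
p and q are the roots of t² − 1448t + 523087 = 0.
Discriminant: 1448² − 4·523087 = 2096704 − 2092348 = 4356; √4356 = 66.
q = (1448 − 66)/2 = 691, p = (1448 + 66)/2 = 757.
Check: 691 · 757 = 523087.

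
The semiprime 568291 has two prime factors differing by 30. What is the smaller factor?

Since p = q + 30, we have 568291 = q(q + 30), so q² + 30q − 568291 = 0.
Discriminant: 30² + 4·568291 = 900 + 2273164 = 2274064; √2274064 = 1508.
q = (−30 + 1508)/2 = 739, and p = q + 30 = 769.
Check: 739 · 769 = 568291.

739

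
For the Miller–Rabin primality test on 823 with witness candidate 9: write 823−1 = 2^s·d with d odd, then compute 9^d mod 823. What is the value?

823 − 1 = 822 = 2^1 · 411, so d = 411.
9^1 ≡ 9 (mod 823)
9^2 ≡ 9^2 = 81 ≡ 81 (mod 823)
9^4 ≡ 81^2 = 6561 ≡ 800 (mod 823)
9^8 ≡ 800^2 = 640000 ≡ 529 (mod 823)
9^16 ≡ 529^2 = 279841 ≡ 21 (mod 823)
9^32 ≡ 21^2 = 441 ≡ 441 (mod 823)
9^64 ≡ 441^2 = 194481 ≡ 253 (mod 823)
9^128 ≡ 253^2 = 64009 ≡ 638 (mod 823)
9^256 ≡ 638^2 = 407044 ≡ 482 (mod 823)
411 = 256 + 128 + 16 + 8 + 2 + 1 in binary powers of 2.
So 9^411 ≡ 482 · 638 · 21 · 529 · 81 · 9 ≡ 1 (mod 823).
Since 9^d ≡ 1 (mod 823), base 9 does not prove 823 composite.

1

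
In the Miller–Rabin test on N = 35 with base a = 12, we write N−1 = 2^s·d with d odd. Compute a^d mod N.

35 − 1 = 34 = 2^1 · 17, so d = 17.
12^1 ≡ 12 (mod 35)
12^2 ≡ 12^2 = 144 ≡ 4 (mod 35)
12^4 ≡ 4^2 = 16 ≡ 16 (mod 35)
12^8 ≡ 16^2 = 256 ≡ 11 (mod 35)
12^16 ≡ 11^2 = 121 ≡ 16 (mod 35)
17 = 16 + 1 in binary powers of 2.
So 12^17 ≡ 16 · 12 ≡ 17 (mod 35).
Squaring chain: 17; never reaches −1, so base 12 is a Miller–Rabin witness that 35 is composite.

17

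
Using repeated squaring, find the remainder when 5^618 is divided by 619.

5^1 ≡ 5 (mod 619)
5^2 ≡ 5^2 = 25 ≡ 25 (mod 619)
5^4 ≡ 25^2 = 625 ≡ 6 (mod 619)
5^8 ≡ 6^2 = 36 ≡ 36 (mod 619)
5^16 ≡ 36^2 = 1296 ≡ 58 (mod 619)
5^32 ≡ 58^2 = 3364 ≡ 269 (mod 619)
5^64 ≡ 269^2 = 72361 ≡ 557 (mod 619)
5^128 ≡ 557^2 = 310249 ≡ 130 (mod 619)
5^256 ≡ 130^2 = 16900 ≡ 187 (mod 619)
5^512 ≡ 187^2 = 34969 ≡ 305 (mod 619)
618 = 512 + 64 + 32 + 8 + 2 in binary powers of 2.
So 5^618 ≡ 305 · 557 · 269 · 36 · 25 ≡ 1 (mod 619).
Since the result is 1, base 5 gives no evidence that 619 is composite.

1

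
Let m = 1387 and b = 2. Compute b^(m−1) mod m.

1

2^1 ≡ 2 (mod 1387)
2^2 ≡ 2^2 = 4 ≡ 4 (mod 1387)
2^4 ≡ 4^2 = 16 ≡ 16 (mod 1387)
2^8 ≡ 16^2 = 256 ≡ 256 (mod 1387)
2^16 ≡ 256^2 = 65536 ≡ 347 (mod 1387)
2^32 ≡ 347^2 = 120409 ≡ 1127 (mod 1387)
2^64 ≡ 1127^2 = 1270129 ≡ 1024 (mod 1387)
2^128 ≡ 1024^2 = 1048576 ≡ 4 (mod 1387)
2^256 ≡ 4^2 = 16 ≡ 16 (mod 1387)
2^512 ≡ 16^2 = 256 ≡ 256 (mod 1387)
2^1024 ≡ 256^2 = 65536 ≡ 347 (mod 1387)
1386 = 1024 + 256 + 64 + 32 + 8 + 2 in binary powers of 2.
So 2^1386 ≡ 347 · 16 · 1024 · 1127 · 256 · 4 ≡ 1 (mod 1387).
Since the result is 1, base 2 gives no evidence that 1387 is composite.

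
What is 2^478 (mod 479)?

2^1 ≡ 2 (mod 479)
2^2 ≡ 2^2 = 4 ≡ 4 (mod 479)
2^4 ≡ 4^2 = 16 ≡ 16 (mod 479)
2^8 ≡ 16^2 = 256 ≡ 256 (mod 479)
2^16 ≡ 256^2 = 65536 ≡ 392 (mod 479)
2^32 ≡ 392^2 = 153664 ≡ 384 (mod 479)
2^64 ≡ 384^2 = 147456 ≡ 403 (mod 479)
2^128 ≡ 403^2 = 162409 ≡ 28 (mod 479)
2^256 ≡ 28^2 = 784 ≡ 305 (mod 479)
478 = 256 + 128 + 64 + 16 + 8 + 4 + 2 in binary powers of 2.
So 2^478 ≡ 305 · 28 · 403 · 392 · 256 · 16 · 4 ≡ 1 (mod 479).
Since the result is 1, base 2 gives no evidence that 479 is composite.

1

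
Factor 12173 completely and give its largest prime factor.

12173 = 7 · 1739
1739 = 37 · 47
47 is prime.
So 12173 = 7 · 37 · 47; the largest prime factor is 47.

47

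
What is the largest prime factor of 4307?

73

4307 = 59 · 73
73 is prime.
So 4307 = 59 · 73; the largest prime factor is 73.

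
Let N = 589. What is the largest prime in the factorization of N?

31

589 = 19 · 31
31 is prime.
So 589 = 19 · 31; the largest prime factor is 31.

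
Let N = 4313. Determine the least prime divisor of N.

19

4313 is odd.
Digit sum 11, not divisible by 3.
Ends in 3: not divisible by 5.
7: 4313 = 7·616 + 1
11: 4313 = 11·392 + 1
13: 4313 = 13·331 + 10
17: 4313 = 17·253 + 12
19: 4313 = 19·227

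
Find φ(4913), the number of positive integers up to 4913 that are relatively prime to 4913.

4624

Factor: 4913 = 17^3.
φ(4913) = 17^2·(17−1) = 4624.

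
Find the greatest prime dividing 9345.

9345 = 3 · 3115
3115 = 5 · 623
623 = 7 · 89
89 is prime.
So 9345 = 3 · 5 · 7 · 89; the largest prime factor is 89.

89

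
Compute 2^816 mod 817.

102

2^1 ≡ 2 (mod 817)
2^2 ≡ 2^2 = 4 ≡ 4 (mod 817)
2^4 ≡ 4^2 = 16 ≡ 16 (mod 817)
2^8 ≡ 16^2 = 256 ≡ 256 (mod 817)
2^16 ≡ 256^2 = 65536 ≡ 176 (mod 817)
2^32 ≡ 176^2 = 30976 ≡ 747 (mod 817)
2^64 ≡ 747^2 = 558009 ≡ 815 (mod 817)
2^128 ≡ 815^2 = 664225 ≡ 4 (mod 817)
2^256 ≡ 4^2 = 16 ≡ 16 (mod 817)
2^512 ≡ 16^2 = 256 ≡ 256 (mod 817)
816 = 512 + 256 + 32 + 16 in binary powers of 2.
So 2^816 ≡ 256 · 16 · 747 · 176 ≡ 102 (mod 817).
Since 102 ≠ 1, base 2 is a Fermat witness: 817 is composite.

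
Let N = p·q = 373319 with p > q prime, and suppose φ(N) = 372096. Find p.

φ(n) = (p−1)(q−1) = n − (p+q) + 1, so p + q = 373319 − 372096 + 1 = 1224.
p and q are the roots of t² − 1224t + 373319 = 0.
Discriminant: 1224² − 4·373319 = 1498176 − 1493276 = 4900; √4900 = 70.
q = (1224 − 70)/2 = 577, p = (1224 + 70)/2 = 647.
Check: 577 · 647 = 373319.

647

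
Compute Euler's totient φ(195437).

Factor: 195437 = 11 · 109 · 163.
φ(195437) = (11−1) · (109−1) · (163−1) = 10 · 108 · 162 = 174960.

174960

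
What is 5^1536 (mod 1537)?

5^1 ≡ 5 (mod 1537)
5^2 ≡ 5^2 = 25 ≡ 25 (mod 1537)
5^4 ≡ 25^2 = 625 ≡ 625 (mod 1537)
5^8 ≡ 625^2 = 390625 ≡ 227 (mod 1537)
5^16 ≡ 227^2 = 51529 ≡ 808 (mod 1537)
5^32 ≡ 808^2 = 652864 ≡ 1176 (mod 1537)
5^64 ≡ 1176^2 = 1382976 ≡ 1213 (mod 1537)
5^128 ≡ 1213^2 = 1471369 ≡ 460 (mod 1537)
5^256 ≡ 460^2 = 211600 ≡ 1031 (mod 1537)
5^512 ≡ 1031^2 = 1062961 ≡ 894 (mod 1537)
5^1024 ≡ 894^2 = 799236 ≡ 1533 (mod 1537)
1536 = 1024 + 512 in binary powers of 2.
So 5^1536 ≡ 1533 · 894 ≡ 1035 (mod 1537).
Since 1035 ≠ 1, base 5 is a Fermat witness: 1537 is composite.

1035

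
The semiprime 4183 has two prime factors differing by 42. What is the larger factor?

Since p = q + 42, we have 4183 = q(q + 42), so q² + 42q − 4183 = 0.
Discriminant: 42² + 4·4183 = 1764 + 16732 = 18496; √18496 = 136.
q = (−42 + 136)/2 = 47, and p = q + 42 = 89.
Check: 47 · 89 = 4183.

89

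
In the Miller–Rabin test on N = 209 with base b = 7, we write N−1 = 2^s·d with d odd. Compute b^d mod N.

178

209 − 1 = 208 = 2^4 · 13, so d = 13.
7^1 ≡ 7 (mod 209)
7^2 ≡ 7^2 = 49 ≡ 49 (mod 209)
7^4 ≡ 49^2 = 2401 ≡ 102 (mod 209)
7^8 ≡ 102^2 = 10404 ≡ 163 (mod 209)
13 = 8 + 4 + 1 in binary powers of 2.
So 7^13 ≡ 163 · 102 · 7 ≡ 178 (mod 209).
Squaring chain: 178 → 125 → 159 → 201; never reaches −1, so base 7 is a Miller–Rabin witness that 209 is composite.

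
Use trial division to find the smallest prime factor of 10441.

53

10441 is odd.
Digit sum 10, not divisible by 3.
Ends in 1: not divisible by 5.
7: 10441 = 7·1491 + 4
11: 10441 = 11·949 + 2
13: 10441 = 13·803 + 2
17: 10441 = 17·614 + 3
19: 10441 = 19·549 + 10
23: 10441 = 23·453 + 22
29: 10441 = 29·360 + 1
31: 10441 = 31·336 + 25
37: 10441 = 37·282 + 7
41: 10441 = 41·254 + 27
43: 10441 = 43·242 + 35
47: 10441 = 47·222 + 7
53: 10441 = 53·197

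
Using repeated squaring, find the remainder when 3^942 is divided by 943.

3^1 ≡ 3 (mod 943)
3^2 ≡ 3^2 = 9 ≡ 9 (mod 943)
3^4 ≡ 9^2 = 81 ≡ 81 (mod 943)
3^8 ≡ 81^2 = 6561 ≡ 903 (mod 943)
3^16 ≡ 903^2 = 815409 ≡ 657 (mod 943)
3^32 ≡ 657^2 = 431649 ≡ 698 (mod 943)
3^64 ≡ 698^2 = 487204 ≡ 616 (mod 943)
3^128 ≡ 616^2 = 379456 ≡ 370 (mod 943)
3^256 ≡ 370^2 = 136900 ≡ 165 (mod 943)
3^512 ≡ 165^2 = 27225 ≡ 821 (mod 943)
942 = 512 + 256 + 128 + 32 + 8 + 4 + 2 in binary powers of 2.
So 3^942 ≡ 821 · 165 · 370 · 698 · 903 · 81 · 9 ≡ 278 (mod 943).
Since 278 ≠ 1, base 3 is a Fermat witness: 943 is composite.

278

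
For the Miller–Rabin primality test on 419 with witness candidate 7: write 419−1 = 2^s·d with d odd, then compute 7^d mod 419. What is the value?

419 − 1 = 418 = 2^1 · 209, so d = 209.
7^1 ≡ 7 (mod 419)
7^2 ≡ 7^2 = 49 ≡ 49 (mod 419)
7^4 ≡ 49^2 = 2401 ≡ 306 (mod 419)
7^8 ≡ 306^2 = 93636 ≡ 199 (mod 419)
7^16 ≡ 199^2 = 39601 ≡ 215 (mod 419)
7^32 ≡ 215^2 = 46225 ≡ 135 (mod 419)
7^64 ≡ 135^2 = 18225 ≡ 208 (mod 419)
7^128 ≡ 208^2 = 43264 ≡ 107 (mod 419)
209 = 128 + 64 + 16 + 1 in binary powers of 2.
So 7^209 ≡ 107 · 208 · 215 · 7 ≡ 1 (mod 419).
Since 7^d ≡ 1 (mod 419), base 7 does not prove 419 composite.

1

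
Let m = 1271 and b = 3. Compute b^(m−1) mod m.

893

3^1 ≡ 3 (mod 1271)
3^2 ≡ 3^2 = 9 ≡ 9 (mod 1271)
3^4 ≡ 9^2 = 81 ≡ 81 (mod 1271)
3^8 ≡ 81^2 = 6561 ≡ 206 (mod 1271)
3^16 ≡ 206^2 = 42436 ≡ 493 (mod 1271)
3^32 ≡ 493^2 = 243049 ≡ 288 (mod 1271)
3^64 ≡ 288^2 = 82944 ≡ 329 (mod 1271)
3^128 ≡ 329^2 = 108241 ≡ 206 (mod 1271)
3^256 ≡ 206^2 = 42436 ≡ 493 (mod 1271)
3^512 ≡ 493^2 = 243049 ≡ 288 (mod 1271)
3^1024 ≡ 288^2 = 82944 ≡ 329 (mod 1271)
1270 = 1024 + 128 + 64 + 32 + 16 + 4 + 2 in binary powers of 2.
So 3^1270 ≡ 329 · 206 · 329 · 288 · 493 · 81 · 9 ≡ 893 (mod 1271).
Since 893 ≠ 1, base 3 is a Fermat witness: 1271 is composite.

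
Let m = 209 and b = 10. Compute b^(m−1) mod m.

10^1 ≡ 10 (mod 209)
10^2 ≡ 10^2 = 100 ≡ 100 (mod 209)
10^4 ≡ 100^2 = 10000 ≡ 177 (mod 209)
10^8 ≡ 177^2 = 31329 ≡ 188 (mod 209)
10^16 ≡ 188^2 = 35344 ≡ 23 (mod 209)
10^32 ≡ 23^2 = 529 ≡ 111 (mod 209)
10^64 ≡ 111^2 = 12321 ≡ 199 (mod 209)
10^128 ≡ 199^2 = 39601 ≡ 100 (mod 209)
208 = 128 + 64 + 16 in binary powers of 2.
So 10^208 ≡ 100 · 199 · 23 ≡ 199 (mod 209).
Since 199 ≠ 1, base 10 is a Fermat witness: 209 is composite.

199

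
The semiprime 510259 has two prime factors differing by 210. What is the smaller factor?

Since p = q + 210, we have 510259 = q(q + 210), so q² + 210q − 510259 = 0.
Discriminant: 210² + 4·510259 = 44100 + 2041036 = 2085136; √2085136 = 1444.
q = (−210 + 1444)/2 = 617, and p = q + 210 = 827.
Check: 617 · 827 = 510259.

617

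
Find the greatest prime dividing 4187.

79

4187 = 53 · 79
79 is prime.
So 4187 = 53 · 79; the largest prime factor is 79.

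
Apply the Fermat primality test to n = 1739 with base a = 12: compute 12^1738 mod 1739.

12^1 ≡ 12 (mod 1739)
12^2 ≡ 12^2 = 144 ≡ 144 (mod 1739)
12^4 ≡ 144^2 = 20736 ≡ 1607 (mod 1739)
12^8 ≡ 1607^2 = 2582449 ≡ 34 (mod 1739)
12^16 ≡ 34^2 = 1156 ≡ 1156 (mod 1739)
12^32 ≡ 1156^2 = 1336336 ≡ 784 (mod 1739)
12^64 ≡ 784^2 = 614656 ≡ 789 (mod 1739)
12^128 ≡ 789^2 = 622521 ≡ 1698 (mod 1739)
12^256 ≡ 1698^2 = 2883204 ≡ 1681 (mod 1739)
12^512 ≡ 1681^2 = 2825761 ≡ 1625 (mod 1739)
12^1024 ≡ 1625^2 = 2640625 ≡ 823 (mod 1739)
1738 = 1024 + 512 + 128 + 64 + 8 + 2 in binary powers of 2.
So 12^1738 ≡ 823 · 1625 · 1698 · 789 · 34 · 144 ≡ 382 (mod 1739).
Since 382 ≠ 1, base 12 is a Fermat witness: 1739 is composite.

382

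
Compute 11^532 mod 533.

11^1 ≡ 11 (mod 533)
11^2 ≡ 11^2 = 121 ≡ 121 (mod 533)
11^4 ≡ 121^2 = 14641 ≡ 250 (mod 533)
11^8 ≡ 250^2 = 62500 ≡ 139 (mod 533)
11^16 ≡ 139^2 = 19321 ≡ 133 (mod 533)
11^32 ≡ 133^2 = 17689 ≡ 100 (mod 533)
11^64 ≡ 100^2 = 10000 ≡ 406 (mod 533)
11^128 ≡ 406^2 = 164836 ≡ 139 (mod 533)
11^256 ≡ 139^2 = 19321 ≡ 133 (mod 533)
11^512 ≡ 133^2 = 17689 ≡ 100 (mod 533)
532 = 512 + 16 + 4 in binary powers of 2.
So 11^532 ≡ 100 · 133 · 250 ≡ 146 (mod 533).
Since 146 ≠ 1, base 11 is a Fermat witness: 533 is composite.

146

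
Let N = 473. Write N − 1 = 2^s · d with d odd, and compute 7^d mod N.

338

473 − 1 = 472 = 2^3 · 59, so d = 59.
7^1 ≡ 7 (mod 473)
7^2 ≡ 7^2 = 49 ≡ 49 (mod 473)
7^4 ≡ 49^2 = 2401 ≡ 36 (mod 473)
7^8 ≡ 36^2 = 1296 ≡ 350 (mod 473)
7^16 ≡ 350^2 = 122500 ≡ 466 (mod 473)
7^32 ≡ 466^2 = 217156 ≡ 49 (mod 473)
59 = 32 + 16 + 8 + 2 + 1 in binary powers of 2.
So 7^59 ≡ 49 · 466 · 350 · 49 · 7 ≡ 338 (mod 473).
Squaring chain: 338 → 251 → 92; never reaches −1, so base 7 is a Miller–Rabin witness that 473 is composite.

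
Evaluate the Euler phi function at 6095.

4576

Factor: 6095 = 5 · 23 · 53.
φ(6095) = (5−1) · (23−1) · (53−1) = 4 · 22 · 52 = 4576.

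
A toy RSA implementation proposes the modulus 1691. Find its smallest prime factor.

1691 is odd.
Digit sum 17, not divisible by 3.
Ends in 1: not divisible by 5.
7: 1691 = 7·241 + 4
11: 1691 = 11·153 + 8
13: 1691 = 13·130 + 1
17: 1691 = 17·99 + 8
19: 1691 = 19·89

19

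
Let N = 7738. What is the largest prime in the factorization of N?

73

7738 = 2 · 3869
3869 = 53 · 73
73 is prime.
So 7738 = 2 · 53 · 73; the largest prime factor is 73.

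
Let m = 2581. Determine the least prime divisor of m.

29

2581 is odd.
Digit sum 16, not divisible by 3.
Ends in 1: not divisible by 5.
7: 2581 = 7·368 + 5
11: 2581 = 11·234 + 7
13: 2581 = 13·198 + 7
17: 2581 = 17·151 + 14
19: 2581 = 19·135 + 16
23: 2581 = 23·112 + 5
29: 2581 = 29·89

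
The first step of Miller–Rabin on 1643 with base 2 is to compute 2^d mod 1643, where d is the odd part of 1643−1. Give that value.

622

1643 − 1 = 1642 = 2^1 · 821, so d = 821.
2^1 ≡ 2 (mod 1643)
2^2 ≡ 2^2 = 4 ≡ 4 (mod 1643)
2^4 ≡ 4^2 = 16 ≡ 16 (mod 1643)
2^8 ≡ 16^2 = 256 ≡ 256 (mod 1643)
2^16 ≡ 256^2 = 65536 ≡ 1459 (mod 1643)
2^32 ≡ 1459^2 = 2128681 ≡ 996 (mod 1643)
2^64 ≡ 996^2 = 992016 ≡ 1287 (mod 1643)
2^128 ≡ 1287^2 = 1656369 ≡ 225 (mod 1643)
2^256 ≡ 225^2 = 50625 ≡ 1335 (mod 1643)
2^512 ≡ 1335^2 = 1782225 ≡ 1213 (mod 1643)
821 = 512 + 256 + 32 + 16 + 4 + 1 in binary powers of 2.
So 2^821 ≡ 1213 · 1335 · 996 · 1459 · 16 · 2 ≡ 622 (mod 1643).
Squaring chain: 622; never reaches −1, so base 2 is a Miller–Rabin witness that 1643 is composite.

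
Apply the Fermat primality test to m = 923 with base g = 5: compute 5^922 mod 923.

5^1 ≡ 5 (mod 923)
5^2 ≡ 5^2 = 25 ≡ 25 (mod 923)
5^4 ≡ 25^2 = 625 ≡ 625 (mod 923)
5^8 ≡ 625^2 = 390625 ≡ 196 (mod 923)
5^16 ≡ 196^2 = 38416 ≡ 573 (mod 923)
5^32 ≡ 573^2 = 328329 ≡ 664 (mod 923)
5^64 ≡ 664^2 = 440896 ≡ 625 (mod 923)
5^128 ≡ 625^2 = 390625 ≡ 196 (mod 923)
5^256 ≡ 196^2 = 38416 ≡ 573 (mod 923)
5^512 ≡ 573^2 = 328329 ≡ 664 (mod 923)
922 = 512 + 256 + 128 + 16 + 8 + 2 in binary powers of 2.
So 5^922 ≡ 664 · 573 · 196 · 573 · 196 · 25 ≡ 25 (mod 923).
Since 25 ≠ 1, base 5 is a Fermat witness: 923 is composite.

25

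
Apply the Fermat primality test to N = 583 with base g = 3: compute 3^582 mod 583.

3^1 ≡ 3 (mod 583)
3^2 ≡ 3^2 = 9 ≡ 9 (mod 583)
3^4 ≡ 9^2 = 81 ≡ 81 (mod 583)
3^8 ≡ 81^2 = 6561 ≡ 148 (mod 583)
3^16 ≡ 148^2 = 21904 ≡ 333 (mod 583)
3^32 ≡ 333^2 = 110889 ≡ 119 (mod 583)
3^64 ≡ 119^2 = 14161 ≡ 169 (mod 583)
3^128 ≡ 169^2 = 28561 ≡ 577 (mod 583)
3^256 ≡ 577^2 = 332929 ≡ 36 (mod 583)
3^512 ≡ 36^2 = 1296 ≡ 130 (mod 583)
582 = 512 + 64 + 4 + 2 in binary powers of 2.
So 3^582 ≡ 130 · 169 · 81 · 9 ≡ 537 (mod 583).
Since 537 ≠ 1, base 3 is a Fermat witness: 583 is composite.

537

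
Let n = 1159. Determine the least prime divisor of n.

19

1159 is odd.
Digit sum 16, not divisible by 3.
Ends in 9: not divisible by 5.
7: 1159 = 7·165 + 4
11: 1159 = 11·105 + 4
13: 1159 = 13·89 + 2
17: 1159 = 17·68 + 3
19: 1159 = 19·61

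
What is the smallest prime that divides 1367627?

31

1367627 is odd.
Digit sum 32, not divisible by 3.
Ends in 7: not divisible by 5.
7: 1367627 = 7·195375 + 2
11: 1367627 = 11·124329 + 8
13: 1367627 = 13·105202 + 1
17: 1367627 = 17·80448 + 11
19: 1367627 = 19·71980 + 7
23: 1367627 = 23·59462 + 1
29: 1367627 = 29·47159 + 16
31: 1367627 = 31·44117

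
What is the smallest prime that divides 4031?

29

4031 is odd.
Digit sum 8, not divisible by 3.
Ends in 1: not divisible by 5.
7: 4031 = 7·575 + 6
11: 4031 = 11·366 + 5
13: 4031 = 13·310 + 1
17: 4031 = 17·237 + 2
19: 4031 = 19·212 + 3
23: 4031 = 23·175 + 6
29: 4031 = 29·139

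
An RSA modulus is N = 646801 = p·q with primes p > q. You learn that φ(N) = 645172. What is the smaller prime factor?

φ(n) = (p−1)(q−1) = n − (p+q) + 1, so p + q = 646801 − 645172 + 1 = 1630.
p and q are the roots of t² − 1630t + 646801 = 0.
Discriminant: 1630² − 4·646801 = 2656900 − 2587204 = 69696; √69696 = 264.
q = (1630 − 264)/2 = 683, p = (1630 + 264)/2 = 947.
Check: 683 · 947 = 646801.

683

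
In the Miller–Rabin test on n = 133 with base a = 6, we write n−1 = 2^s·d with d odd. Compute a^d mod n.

125

133 − 1 = 132 = 2^2 · 33, so d = 33.
6^1 ≡ 6 (mod 133)
6^2 ≡ 6^2 = 36 ≡ 36 (mod 133)
6^4 ≡ 36^2 = 1296 ≡ 99 (mod 133)
6^8 ≡ 99^2 = 9801 ≡ 92 (mod 133)
6^16 ≡ 92^2 = 8464 ≡ 85 (mod 133)
6^32 ≡ 85^2 = 7225 ≡ 43 (mod 133)
33 = 32 + 1 in binary powers of 2.
So 6^33 ≡ 43 · 6 ≡ 125 (mod 133).
Squaring chain: 125 → 64; never reaches −1, so base 6 is a Miller–Rabin witness that 133 is composite.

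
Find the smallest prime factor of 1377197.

61

1377197 is odd.
Digit sum 35, not divisible by 3.
Ends in 7: not divisible by 5.
7: 1377197 = 7·196742 + 3
11: 1377197 = 11·125199 + 8
13: 1377197 = 13·105938 + 3
17: 1377197 = 17·81011 + 10
19: 1377197 = 19·72484 + 1
23: 1377197 = 23·59878 + 3
29: 1377197 = 29·47489 + 16
31: 1377197 = 31·44425 + 22
37: 1377197 = 37·37221 + 20
41: 1377197 = 41·33590 + 7
43: 1377197 = 43·32027 + 36
47: 1377197 = 47·29302 + 3
53: 1377197 = 53·25984 + 45
59: 1377197 = 59·23342 + 19
61: 1377197 = 61·22577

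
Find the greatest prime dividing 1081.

1081 = 23 · 47
47 is prime.
So 1081 = 23 · 47; the largest prime factor is 47.

47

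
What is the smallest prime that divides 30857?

30857 is odd.
Digit sum 23, not divisible by 3.
Ends in 7: not divisible by 5.
7: 30857 = 7·4408 + 1
11: 30857 = 11·2805 + 2
13: 30857 = 13·2373 + 8
17: 30857 = 17·1815 + 2
19: 30857 = 19·1624 + 1
23: 30857 = 23·1341 + 14
29: 30857 = 29·1064 + 1
31: 30857 = 31·995 + 12
37: 30857 = 37·833 + 36
41: 30857 = 41·752 + 25
43: 30857 = 43·717 + 26
47: 30857 = 47·656 + 25
53: 30857 = 53·582 + 11
59: 30857 = 59·523

59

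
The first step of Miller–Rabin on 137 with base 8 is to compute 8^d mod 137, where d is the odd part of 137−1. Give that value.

137 − 1 = 136 = 2^3 · 17, so d = 17.
8^1 ≡ 8 (mod 137)
8^2 ≡ 8^2 = 64 ≡ 64 (mod 137)
8^4 ≡ 64^2 = 4096 ≡ 123 (mod 137)
8^8 ≡ 123^2 = 15129 ≡ 59 (mod 137)
8^16 ≡ 59^2 = 3481 ≡ 56 (mod 137)
17 = 16 + 1 in binary powers of 2.
So 8^17 ≡ 56 · 8 ≡ 37 (mod 137).
Squaring chain: 37 → 136 → 1; reaches −1, so base 8 does not prove 137 composite.

37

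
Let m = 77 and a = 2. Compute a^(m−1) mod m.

2^1 ≡ 2 (mod 77)
2^2 ≡ 2^2 = 4 ≡ 4 (mod 77)
2^4 ≡ 4^2 = 16 ≡ 16 (mod 77)
2^8 ≡ 16^2 = 256 ≡ 25 (mod 77)
2^16 ≡ 25^2 = 625 ≡ 9 (mod 77)
2^32 ≡ 9^2 = 81 ≡ 4 (mod 77)
2^64 ≡ 4^2 = 16 ≡ 16 (mod 77)
76 = 64 + 8 + 4 in binary powers of 2.
So 2^76 ≡ 16 · 25 · 16 ≡ 9 (mod 77).
Since 9 ≠ 1, base 2 is a Fermat witness: 77 is composite.

9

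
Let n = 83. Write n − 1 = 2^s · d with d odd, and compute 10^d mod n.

83 − 1 = 82 = 2^1 · 41, so d = 41.
10^1 ≡ 10 (mod 83)
10^2 ≡ 10^2 = 100 ≡ 17 (mod 83)
10^4 ≡ 17^2 = 289 ≡ 40 (mod 83)
10^8 ≡ 40^2 = 1600 ≡ 23 (mod 83)
10^16 ≡ 23^2 = 529 ≡ 31 (mod 83)
10^32 ≡ 31^2 = 961 ≡ 48 (mod 83)
41 = 32 + 8 + 1 in binary powers of 2.
So 10^41 ≡ 48 · 23 · 10 ≡ 1 (mod 83).
Since 10^d ≡ 1 (mod 83), base 10 does not prove 83 composite.

1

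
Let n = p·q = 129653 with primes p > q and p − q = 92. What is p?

409

Since p = q + 92, we have 129653 = q(q + 92), so q² + 92q − 129653 = 0.
Discriminant: 92² + 4·129653 = 8464 + 518612 = 527076; √527076 = 726.
q = (−92 + 726)/2 = 317, and p = q + 92 = 409.
Check: 317 · 409 = 129653.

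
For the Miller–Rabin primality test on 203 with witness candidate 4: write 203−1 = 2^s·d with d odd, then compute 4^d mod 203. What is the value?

93

203 − 1 = 202 = 2^1 · 101, so d = 101.
4^1 ≡ 4 (mod 203)
4^2 ≡ 4^2 = 16 ≡ 16 (mod 203)
4^4 ≡ 16^2 = 256 ≡ 53 (mod 203)
4^8 ≡ 53^2 = 2809 ≡ 170 (mod 203)
4^16 ≡ 170^2 = 28900 ≡ 74 (mod 203)
4^32 ≡ 74^2 = 5476 ≡ 198 (mod 203)
4^64 ≡ 198^2 = 39204 ≡ 25 (mod 203)
101 = 64 + 32 + 4 + 1 in binary powers of 2.
So 4^101 ≡ 25 · 198 · 53 · 4 ≡ 93 (mod 203).
Squaring chain: 93; never reaches −1, so base 4 is a Miller–Rabin witness that 203 is composite.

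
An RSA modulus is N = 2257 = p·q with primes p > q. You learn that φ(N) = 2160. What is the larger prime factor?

φ(n) = (p−1)(q−1) = n − (p+q) + 1, so p + q = 2257 − 2160 + 1 = 98.
p and q are the roots of t² − 98t + 2257 = 0.
Discriminant: 98² − 4·2257 = 9604 − 9028 = 576; √576 = 24.
q = (98 − 24)/2 = 37, p = (98 + 24)/2 = 61.
Check: 37 · 61 = 2257.

61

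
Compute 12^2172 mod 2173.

148

12^1 ≡ 12 (mod 2173)
12^2 ≡ 12^2 = 144 ≡ 144 (mod 2173)
12^4 ≡ 144^2 = 20736 ≡ 1179 (mod 2173)
12^8 ≡ 1179^2 = 1390041 ≡ 1494 (mod 2173)
12^16 ≡ 1494^2 = 2232036 ≡ 365 (mod 2173)
12^32 ≡ 365^2 = 133225 ≡ 672 (mod 2173)
12^64 ≡ 672^2 = 451584 ≡ 1773 (mod 2173)
12^128 ≡ 1773^2 = 3143529 ≡ 1371 (mod 2173)
12^256 ≡ 1371^2 = 1879641 ≡ 2169 (mod 2173)
12^512 ≡ 2169^2 = 4704561 ≡ 16 (mod 2173)
12^1024 ≡ 16^2 = 256 ≡ 256 (mod 2173)
12^2048 ≡ 256^2 = 65536 ≡ 346 (mod 2173)
2172 = 2048 + 64 + 32 + 16 + 8 + 4 in binary powers of 2.
So 12^2172 ≡ 346 · 1773 · 672 · 365 · 1494 · 1179 ≡ 148 (mod 2173).
Since 148 ≠ 1, base 12 is a Fermat witness: 2173 is composite.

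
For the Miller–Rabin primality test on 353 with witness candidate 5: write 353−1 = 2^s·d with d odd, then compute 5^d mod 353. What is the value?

106

353 − 1 = 352 = 2^5 · 11, so d = 11.
5^1 ≡ 5 (mod 353)
5^2 ≡ 5^2 = 25 ≡ 25 (mod 353)
5^4 ≡ 25^2 = 625 ≡ 272 (mod 353)
5^8 ≡ 272^2 = 73984 ≡ 207 (mod 353)
11 = 8 + 2 + 1 in binary powers of 2.
So 5^11 ≡ 207 · 25 · 5 ≡ 106 (mod 353).
Squaring chain: 106 → 293 → 70 → 311 → 352; reaches −1, so base 5 does not prove 353 composite.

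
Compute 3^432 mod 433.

1

3^1 ≡ 3 (mod 433)
3^2 ≡ 3^2 = 9 ≡ 9 (mod 433)
3^4 ≡ 9^2 = 81 ≡ 81 (mod 433)
3^8 ≡ 81^2 = 6561 ≡ 66 (mod 433)
3^16 ≡ 66^2 = 4356 ≡ 26 (mod 433)
3^32 ≡ 26^2 = 676 ≡ 243 (mod 433)
3^64 ≡ 243^2 = 59049 ≡ 161 (mod 433)
3^128 ≡ 161^2 = 25921 ≡ 374 (mod 433)
3^256 ≡ 374^2 = 139876 ≡ 17 (mod 433)
432 = 256 + 128 + 32 + 16 in binary powers of 2.
So 3^432 ≡ 17 · 374 · 243 · 26 ≡ 1 (mod 433).
Since the result is 1, base 3 gives no evidence that 433 is composite.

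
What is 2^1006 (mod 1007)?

2^1 ≡ 2 (mod 1007)
2^2 ≡ 2^2 = 4 ≡ 4 (mod 1007)
2^4 ≡ 4^2 = 16 ≡ 16 (mod 1007)
2^8 ≡ 16^2 = 256 ≡ 256 (mod 1007)
2^16 ≡ 256^2 = 65536 ≡ 81 (mod 1007)
2^32 ≡ 81^2 = 6561 ≡ 519 (mod 1007)
2^64 ≡ 519^2 = 269361 ≡ 492 (mod 1007)
2^128 ≡ 492^2 = 242064 ≡ 384 (mod 1007)
2^256 ≡ 384^2 = 147456 ≡ 434 (mod 1007)
2^512 ≡ 434^2 = 188356 ≡ 47 (mod 1007)
1006 = 512 + 256 + 128 + 64 + 32 + 8 + 4 + 2 in binary powers of 2.
So 2^1006 ≡ 47 · 434 · 384 · 492 · 519 · 256 · 16 · 4 ≡ 271 (mod 1007).
Since 271 ≠ 1, base 2 is a Fermat witness: 1007 is composite.

271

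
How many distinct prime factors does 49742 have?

5

49742 = 2 · 24871
24871 = 7 · 3553
3553 = 11 · 323
323 = 17 · 19
49742 = 2 · 7 · 11 · 17 · 19, which has 5 distinct prime factors.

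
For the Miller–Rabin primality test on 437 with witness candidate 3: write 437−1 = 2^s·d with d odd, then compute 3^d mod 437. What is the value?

437 − 1 = 436 = 2^2 · 109, so d = 109.
3^1 ≡ 3 (mod 437)
3^2 ≡ 3^2 = 9 ≡ 9 (mod 437)
3^4 ≡ 9^2 = 81 ≡ 81 (mod 437)
3^8 ≡ 81^2 = 6561 ≡ 6 (mod 437)
3^16 ≡ 6^2 = 36 ≡ 36 (mod 437)
3^32 ≡ 36^2 = 1296 ≡ 422 (mod 437)
3^64 ≡ 422^2 = 178084 ≡ 225 (mod 437)
109 = 64 + 32 + 8 + 4 + 1 in binary powers of 2.
So 3^109 ≡ 225 · 422 · 6 · 81 · 3 ≡ 307 (mod 437).
Squaring chain: 307 → 294; never reaches −1, so base 3 is a Miller–Rabin witness that 437 is composite.

307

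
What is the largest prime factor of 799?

799 = 17 · 47
47 is prime.
So 799 = 17 · 47; the largest prime factor is 47.

47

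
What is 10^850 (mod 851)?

10^1 ≡ 10 (mod 851)
10^2 ≡ 10^2 = 100 ≡ 100 (mod 851)
10^4 ≡ 100^2 = 10000 ≡ 639 (mod 851)
10^8 ≡ 639^2 = 408321 ≡ 692 (mod 851)
10^16 ≡ 692^2 = 478864 ≡ 602 (mod 851)
10^32 ≡ 602^2 = 362404 ≡ 729 (mod 851)
10^64 ≡ 729^2 = 531441 ≡ 417 (mod 851)
10^128 ≡ 417^2 = 173889 ≡ 285 (mod 851)
10^256 ≡ 285^2 = 81225 ≡ 380 (mod 851)
10^512 ≡ 380^2 = 144400 ≡ 581 (mod 851)
850 = 512 + 256 + 64 + 16 + 2 in binary powers of 2.
So 10^850 ≡ 581 · 380 · 417 · 602 · 100 ≡ 380 (mod 851).
Since 380 ≠ 1, base 10 is a Fermat witness: 851 is composite.

380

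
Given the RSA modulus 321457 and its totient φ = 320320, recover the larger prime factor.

617

φ(n) = (p−1)(q−1) = n − (p+q) + 1, so p + q = 321457 − 320320 + 1 = 1138.
p and q are the roots of t² − 1138t + 321457 = 0.
Discriminant: 1138² − 4·321457 = 1295044 − 1285828 = 9216; √9216 = 96.
q = (1138 − 96)/2 = 521, p = (1138 + 96)/2 = 617.
Check: 521 · 617 = 321457.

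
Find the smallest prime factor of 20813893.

20813893 is odd.
Digit sum 34, not divisible by 3.
Ends in 3: not divisible by 5.
7: 20813893 = 7·2973413 + 2
11: 20813893 = 11·1892172 + 1
13: 20813893 = 13·1601068 + 9
17: 20813893 = 17·1224346 + 11
19: 20813893 = 19·1095468 + 1
23: 20813893 = 23·904951 + 20
29: 20813893 = 29·717720 + 13
31: 20813893 = 31·671415 + 28
37: 20813893 = 37·562537 + 24
41: 20813893 = 41·507655 + 38
43: 20813893 = 43·484044 + 1
47: 20813893 = 47·442848 + 37
53: 20813893 = 53·392714 + 51
59: 20813893 = 59·352777 + 50
61: 20813893 = 61·341211 + 22
67: 20813893 = 67·310655 + 8
71: 20813893 = 71·293153 + 30
73: 20813893 = 73·285121 + 60
79: 20813893 = 79·263467

79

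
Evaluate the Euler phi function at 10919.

10680

Factor: 10919 = 61 · 179.
φ(10919) = (61−1) · (179−1) = 60 · 178 = 10680.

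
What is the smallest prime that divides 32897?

32897 is odd.
Digit sum 29, not divisible by 3.
Ends in 7: not divisible by 5.
7: 32897 = 7·4699 + 4
11: 32897 = 11·2990 + 7
13: 32897 = 13·2530 + 7
17: 32897 = 17·1935 + 2
19: 32897 = 19·1731 + 8
23: 32897 = 23·1430 + 7
29: 32897 = 29·1134 + 11
31: 32897 = 31·1061 + 6
37: 32897 = 37·889 + 4
41: 32897 = 41·802 + 15
43: 32897 = 43·765 + 2
47: 32897 = 47·699 + 44
53: 32897 = 53·620 + 37
59: 32897 = 59·557 + 34
61: 32897 = 61·539 + 18
67: 32897 = 67·491

67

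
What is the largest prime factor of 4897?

83

4897 = 59 · 83
83 is prime.
So 4897 = 59 · 83; the largest prime factor is 83.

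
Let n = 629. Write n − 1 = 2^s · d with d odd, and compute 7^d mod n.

629 − 1 = 628 = 2^2 · 157, so d = 157.
7^1 ≡ 7 (mod 629)
7^2 ≡ 7^2 = 49 ≡ 49 (mod 629)
7^4 ≡ 49^2 = 2401 ≡ 514 (mod 629)
7^8 ≡ 514^2 = 264196 ≡ 16 (mod 629)
7^16 ≡ 16^2 = 256 ≡ 256 (mod 629)
7^32 ≡ 256^2 = 65536 ≡ 120 (mod 629)
7^64 ≡ 120^2 = 14400 ≡ 562 (mod 629)
7^128 ≡ 562^2 = 315844 ≡ 86 (mod 629)
157 = 128 + 16 + 8 + 4 + 1 in binary powers of 2.
So 7^157 ≡ 86 · 256 · 16 · 514 · 7 ≡ 329 (mod 629).
Squaring chain: 329 → 53; never reaches −1, so base 7 is a Miller–Rabin witness that 629 is composite.

329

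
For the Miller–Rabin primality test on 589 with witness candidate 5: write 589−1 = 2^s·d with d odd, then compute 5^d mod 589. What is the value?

589 − 1 = 588 = 2^2 · 147, so d = 147.
5^1 ≡ 5 (mod 589)
5^2 ≡ 5^2 = 25 ≡ 25 (mod 589)
5^4 ≡ 25^2 = 625 ≡ 36 (mod 589)
5^8 ≡ 36^2 = 1296 ≡ 118 (mod 589)
5^16 ≡ 118^2 = 13924 ≡ 377 (mod 589)
5^32 ≡ 377^2 = 142129 ≡ 180 (mod 589)
5^64 ≡ 180^2 = 32400 ≡ 5 (mod 589)
5^128 ≡ 5^2 = 25 ≡ 25 (mod 589)
147 = 128 + 16 + 2 + 1 in binary powers of 2.
So 5^147 ≡ 25 · 377 · 25 · 5 ≡ 125 (mod 589).
Squaring chain: 125 → 311; never reaches −1, so base 5 is a Miller–Rabin witness that 589 is composite.

125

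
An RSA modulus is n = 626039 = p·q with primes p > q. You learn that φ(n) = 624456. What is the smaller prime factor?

757

φ(n) = (p−1)(q−1) = n − (p+q) + 1, so p + q = 626039 − 624456 + 1 = 1584.
p and q are the roots of t² − 1584t + 626039 = 0.
Discriminant: 1584² − 4·626039 = 2509056 − 2504156 = 4900; √4900 = 70.
q = (1584 − 70)/2 = 757, p = (1584 + 70)/2 = 827.
Check: 757 · 827 = 626039.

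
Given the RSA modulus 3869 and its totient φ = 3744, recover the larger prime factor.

73

φ(n) = (p−1)(q−1) = n − (p+q) + 1, so p + q = 3869 − 3744 + 1 = 126.
p and q are the roots of t² − 126t + 3869 = 0.
Discriminant: 126² − 4·3869 = 15876 − 15476 = 400; √400 = 20.
q = (126 − 20)/2 = 53, p = (126 + 20)/2 = 73.
Check: 53 · 73 = 3869.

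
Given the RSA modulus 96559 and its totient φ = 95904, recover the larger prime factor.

φ(n) = (p−1)(q−1) = n − (p+q) + 1, so p + q = 96559 − 95904 + 1 = 656.
p and q are the roots of t² − 656t + 96559 = 0.
Discriminant: 656² − 4·96559 = 430336 − 386236 = 44100; √44100 = 210.
q = (656 − 210)/2 = 223, p = (656 + 210)/2 = 433.
Check: 223 · 433 = 96559.

433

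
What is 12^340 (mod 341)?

12^1 ≡ 12 (mod 341)
12^2 ≡ 12^2 = 144 ≡ 144 (mod 341)
12^4 ≡ 144^2 = 20736 ≡ 276 (mod 341)
12^8 ≡ 276^2 = 76176 ≡ 133 (mod 341)
12^16 ≡ 133^2 = 17689 ≡ 298 (mod 341)
12^32 ≡ 298^2 = 88804 ≡ 144 (mod 341)
12^64 ≡ 144^2 = 20736 ≡ 276 (mod 341)
12^128 ≡ 276^2 = 76176 ≡ 133 (mod 341)
12^256 ≡ 133^2 = 17689 ≡ 298 (mod 341)
340 = 256 + 64 + 16 + 4 in binary powers of 2.
So 12^340 ≡ 298 · 276 · 298 · 276 ≡ 56 (mod 341).
Since 56 ≠ 1, base 12 is a Fermat witness: 341 is composite.

56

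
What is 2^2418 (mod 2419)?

2^1 ≡ 2 (mod 2419)
2^2 ≡ 2^2 = 4 ≡ 4 (mod 2419)
2^4 ≡ 4^2 = 16 ≡ 16 (mod 2419)
2^8 ≡ 16^2 = 256 ≡ 256 (mod 2419)
2^16 ≡ 256^2 = 65536 ≡ 223 (mod 2419)
2^32 ≡ 223^2 = 49729 ≡ 1349 (mod 2419)
2^64 ≡ 1349^2 = 1819801 ≡ 713 (mod 2419)
2^128 ≡ 713^2 = 508369 ≡ 379 (mod 2419)
2^256 ≡ 379^2 = 143641 ≡ 920 (mod 2419)
2^512 ≡ 920^2 = 846400 ≡ 2169 (mod 2419)
2^1024 ≡ 2169^2 = 4704561 ≡ 2025 (mod 2419)
2^2048 ≡ 2025^2 = 4100625 ≡ 420 (mod 2419)
2418 = 2048 + 256 + 64 + 32 + 16 + 2 in binary powers of 2.
So 2^2418 ≡ 420 · 920 · 713 · 1349 · 223 · 4 ≡ 1138 (mod 2419).
Since 1138 ≠ 1, base 2 is a Fermat witness: 2419 is composite.

1138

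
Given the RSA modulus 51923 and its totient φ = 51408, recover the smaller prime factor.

137

φ(n) = (p−1)(q−1) = n − (p+q) + 1, so p + q = 51923 − 51408 + 1 = 516.
p and q are the roots of t² − 516t + 51923 = 0.
Discriminant: 516² − 4·51923 = 266256 − 207692 = 58564; √58564 = 242.
q = (516 − 242)/2 = 137, p = (516 + 242)/2 = 379.
Check: 137 · 379 = 51923.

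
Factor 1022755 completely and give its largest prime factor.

1022755 = 5 · 204551
204551 = 43 · 4757
4757 = 67 · 71
71 is prime.
So 1022755 = 5 · 43 · 67 · 71; the largest prime factor is 71.

71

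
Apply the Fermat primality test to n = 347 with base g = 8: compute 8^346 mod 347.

8^1 ≡ 8 (mod 347)
8^2 ≡ 8^2 = 64 ≡ 64 (mod 347)
8^4 ≡ 64^2 = 4096 ≡ 279 (mod 347)
8^8 ≡ 279^2 = 77841 ≡ 113 (mod 347)
8^16 ≡ 113^2 = 12769 ≡ 277 (mod 347)
8^32 ≡ 277^2 = 76729 ≡ 42 (mod 347)
8^64 ≡ 42^2 = 1764 ≡ 29 (mod 347)
8^128 ≡ 29^2 = 841 ≡ 147 (mod 347)
8^256 ≡ 147^2 = 21609 ≡ 95 (mod 347)
346 = 256 + 64 + 16 + 8 + 2 in binary powers of 2.
So 8^346 ≡ 95 · 29 · 277 · 113 · 64 ≡ 1 (mod 347).
Since the result is 1, base 8 gives no evidence that 347 is composite.

1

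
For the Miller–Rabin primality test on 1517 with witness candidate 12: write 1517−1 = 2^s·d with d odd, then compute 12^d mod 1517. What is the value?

1517 − 1 = 1516 = 2^2 · 379, so d = 379.
12^1 ≡ 12 (mod 1517)
12^2 ≡ 12^2 = 144 ≡ 144 (mod 1517)
12^4 ≡ 144^2 = 20736 ≡ 1015 (mod 1517)
12^8 ≡ 1015^2 = 1030225 ≡ 182 (mod 1517)
12^16 ≡ 182^2 = 33124 ≡ 1267 (mod 1517)
12^32 ≡ 1267^2 = 1605289 ≡ 303 (mod 1517)
12^64 ≡ 303^2 = 91809 ≡ 789 (mod 1517)
12^128 ≡ 789^2 = 622521 ≡ 551 (mod 1517)
12^256 ≡ 551^2 = 303601 ≡ 201 (mod 1517)
379 = 256 + 64 + 32 + 16 + 8 + 2 + 1 in binary powers of 2.
So 12^379 ≡ 201 · 789 · 303 · 1267 · 182 · 144 · 12 ≡ 345 (mod 1517).
Squaring chain: 345 → 699; never reaches −1, so base 12 is a Miller–Rabin witness that 1517 is composite.

345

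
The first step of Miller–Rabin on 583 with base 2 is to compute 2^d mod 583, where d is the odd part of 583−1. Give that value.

583 − 1 = 582 = 2^1 · 291, so d = 291.
2^1 ≡ 2 (mod 583)
2^2 ≡ 2^2 = 4 ≡ 4 (mod 583)
2^4 ≡ 4^2 = 16 ≡ 16 (mod 583)
2^8 ≡ 16^2 = 256 ≡ 256 (mod 583)
2^16 ≡ 256^2 = 65536 ≡ 240 (mod 583)
2^32 ≡ 240^2 = 57600 ≡ 466 (mod 583)
2^64 ≡ 466^2 = 217156 ≡ 280 (mod 583)
2^128 ≡ 280^2 = 78400 ≡ 278 (mod 583)
2^256 ≡ 278^2 = 77284 ≡ 328 (mod 583)
291 = 256 + 32 + 2 + 1 in binary powers of 2.
So 2^291 ≡ 328 · 466 · 4 · 2 ≡ 233 (mod 583).
Squaring chain: 233; never reaches −1, so base 2 is a Miller–Rabin witness that 583 is composite.

233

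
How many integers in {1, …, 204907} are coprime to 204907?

191400

Factor: 204907 = 23 · 59 · 151.
φ(204907) = (23−1) · (59−1) · (151−1) = 22 · 58 · 150 = 191400.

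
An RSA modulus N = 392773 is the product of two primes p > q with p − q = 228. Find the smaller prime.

Since p = q + 228, we have 392773 = q(q + 228), so q² + 228q − 392773 = 0.
Discriminant: 228² + 4·392773 = 51984 + 1571092 = 1623076; √1623076 = 1274.
q = (−228 + 1274)/2 = 523, and p = q + 228 = 751.
Check: 523 · 751 = 392773.

523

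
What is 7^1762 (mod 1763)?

7^1 ≡ 7 (mod 1763)
7^2 ≡ 7^2 = 49 ≡ 49 (mod 1763)
7^4 ≡ 49^2 = 2401 ≡ 638 (mod 1763)
7^8 ≡ 638^2 = 407044 ≡ 1554 (mod 1763)
7^16 ≡ 1554^2 = 2414916 ≡ 1369 (mod 1763)
7^32 ≡ 1369^2 = 1874161 ≡ 92 (mod 1763)
7^64 ≡ 92^2 = 8464 ≡ 1412 (mod 1763)
7^128 ≡ 1412^2 = 1993744 ≡ 1554 (mod 1763)
7^256 ≡ 1554^2 = 2414916 ≡ 1369 (mod 1763)
7^512 ≡ 1369^2 = 1874161 ≡ 92 (mod 1763)
7^1024 ≡ 92^2 = 8464 ≡ 1412 (mod 1763)
1762 = 1024 + 512 + 128 + 64 + 32 + 2 in binary powers of 2.
So 7^1762 ≡ 1412 · 92 · 1554 · 1412 · 92 · 49 ≡ 1197 (mod 1763).
Since 1197 ≠ 1, base 7 is a Fermat witness: 1763 is composite.

1197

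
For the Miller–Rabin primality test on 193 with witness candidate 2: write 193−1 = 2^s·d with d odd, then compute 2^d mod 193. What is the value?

8

193 − 1 = 192 = 2^6 · 3, so d = 3.
2^1 ≡ 2 (mod 193)
2^2 ≡ 2^2 = 4 ≡ 4 (mod 193)
3 = 2 + 1 in binary powers of 2.
So 2^3 ≡ 4 · 2 ≡ 8 (mod 193).
Squaring chain: 8 → 64 → 43 → 112 → 192 → 1; reaches −1, so base 2 does not prove 193 composite.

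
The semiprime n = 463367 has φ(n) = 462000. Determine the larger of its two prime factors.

751

φ(n) = (p−1)(q−1) = n − (p+q) + 1, so p + q = 463367 − 462000 + 1 = 1368.
p and q are the roots of t² − 1368t + 463367 = 0.
Discriminant: 1368² − 4·463367 = 1871424 − 1853468 = 17956; √17956 = 134.
q = (1368 − 134)/2 = 617, p = (1368 + 134)/2 = 751.
Check: 617 · 751 = 463367.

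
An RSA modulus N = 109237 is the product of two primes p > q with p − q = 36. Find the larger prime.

Since p = q + 36, we have 109237 = q(q + 36), so q² + 36q − 109237 = 0.
Discriminant: 36² + 4·109237 = 1296 + 436948 = 438244; √438244 = 662.
q = (−36 + 662)/2 = 313, and p = q + 36 = 349.
Check: 313 · 349 = 109237.

349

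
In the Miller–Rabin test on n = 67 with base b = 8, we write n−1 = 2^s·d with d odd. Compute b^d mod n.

67 − 1 = 66 = 2^1 · 33, so d = 33.
8^1 ≡ 8 (mod 67)
8^2 ≡ 8^2 = 64 ≡ 64 (mod 67)
8^4 ≡ 64^2 = 4096 ≡ 9 (mod 67)
8^8 ≡ 9^2 = 81 ≡ 14 (mod 67)
8^16 ≡ 14^2 = 196 ≡ 62 (mod 67)
8^32 ≡ 62^2 = 3844 ≡ 25 (mod 67)
33 = 32 + 1 in binary powers of 2.
So 8^33 ≡ 25 · 8 ≡ 66 (mod 67).
Since 8^d ≡ 66 (mod 67), base 8 does not prove 67 composite.

66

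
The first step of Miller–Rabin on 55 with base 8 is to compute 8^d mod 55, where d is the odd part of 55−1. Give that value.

55 − 1 = 54 = 2^1 · 27, so d = 27.
8^1 ≡ 8 (mod 55)
8^2 ≡ 8^2 = 64 ≡ 9 (mod 55)
8^4 ≡ 9^2 = 81 ≡ 26 (mod 55)
8^8 ≡ 26^2 = 676 ≡ 16 (mod 55)
8^16 ≡ 16^2 = 256 ≡ 36 (mod 55)
27 = 16 + 8 + 2 + 1 in binary powers of 2.
So 8^27 ≡ 36 · 16 · 9 · 8 ≡ 2 (mod 55).
Squaring chain: 2; never reaches −1, so base 8 is a Miller–Rabin witness that 55 is composite.

2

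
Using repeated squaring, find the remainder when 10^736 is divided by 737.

10^1 ≡ 10 (mod 737)
10^2 ≡ 10^2 = 100 ≡ 100 (mod 737)
10^4 ≡ 100^2 = 10000 ≡ 419 (mod 737)
10^8 ≡ 419^2 = 175561 ≡ 155 (mod 737)
10^16 ≡ 155^2 = 24025 ≡ 441 (mod 737)
10^32 ≡ 441^2 = 194481 ≡ 650 (mod 737)
10^64 ≡ 650^2 = 422500 ≡ 199 (mod 737)
10^128 ≡ 199^2 = 39601 ≡ 540 (mod 737)
10^256 ≡ 540^2 = 291600 ≡ 485 (mod 737)
10^512 ≡ 485^2 = 235225 ≡ 122 (mod 737)
736 = 512 + 128 + 64 + 32 in binary powers of 2.
So 10^736 ≡ 122 · 540 · 199 · 650 ≡ 23 (mod 737).
Since 23 ≠ 1, base 10 is a Fermat witness: 737 is composite.

23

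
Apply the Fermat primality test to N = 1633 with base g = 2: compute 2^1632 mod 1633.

2^1 ≡ 2 (mod 1633)
2^2 ≡ 2^2 = 4 ≡ 4 (mod 1633)
2^4 ≡ 4^2 = 16 ≡ 16 (mod 1633)
2^8 ≡ 16^2 = 256 ≡ 256 (mod 1633)
2^16 ≡ 256^2 = 65536 ≡ 216 (mod 1633)
2^32 ≡ 216^2 = 46656 ≡ 932 (mod 1633)
2^64 ≡ 932^2 = 868624 ≡ 1501 (mod 1633)
2^128 ≡ 1501^2 = 2253001 ≡ 1094 (mod 1633)
2^256 ≡ 1094^2 = 1196836 ≡ 1480 (mod 1633)
2^512 ≡ 1480^2 = 2190400 ≡ 547 (mod 1633)
2^1024 ≡ 547^2 = 299209 ≡ 370 (mod 1633)
1632 = 1024 + 512 + 64 + 32 in binary powers of 2.
So 2^1632 ≡ 370 · 547 · 1501 · 932 ≡ 476 (mod 1633).
Since 476 ≠ 1, base 2 is a Fermat witness: 1633 is composite.

476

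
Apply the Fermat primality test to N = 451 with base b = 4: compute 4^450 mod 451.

1

4^1 ≡ 4 (mod 451)
4^2 ≡ 4^2 = 16 ≡ 16 (mod 451)
4^4 ≡ 16^2 = 256 ≡ 256 (mod 451)
4^8 ≡ 256^2 = 65536 ≡ 141 (mod 451)
4^16 ≡ 141^2 = 19881 ≡ 37 (mod 451)
4^32 ≡ 37^2 = 1369 ≡ 16 (mod 451)
4^64 ≡ 16^2 = 256 ≡ 256 (mod 451)
4^128 ≡ 256^2 = 65536 ≡ 141 (mod 451)
4^256 ≡ 141^2 = 19881 ≡ 37 (mod 451)
450 = 256 + 128 + 64 + 2 in binary powers of 2.
So 4^450 ≡ 37 · 141 · 256 · 16 ≡ 1 (mod 451).
Since the result is 1, base 4 gives no evidence that 451 is composite.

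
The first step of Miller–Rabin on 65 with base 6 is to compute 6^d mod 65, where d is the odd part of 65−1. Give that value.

65 − 1 = 64 = 2^6 · 1, so d = 1.
6^1 ≡ 6 (mod 65)
1 = 1 in binary powers of 2.
So 6^1 ≡ 6 ≡ 6 (mod 65).
Squaring chain: 6 → 36 → 61 → 16 → 61 → 16; never reaches −1, so base 6 is a Miller–Rabin witness that 65 is composite.

6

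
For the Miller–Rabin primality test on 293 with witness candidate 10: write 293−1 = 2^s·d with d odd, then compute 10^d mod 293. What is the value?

292

293 − 1 = 292 = 2^2 · 73, so d = 73.
10^1 ≡ 10 (mod 293)
10^2 ≡ 10^2 = 100 ≡ 100 (mod 293)
10^4 ≡ 100^2 = 10000 ≡ 38 (mod 293)
10^8 ≡ 38^2 = 1444 ≡ 272 (mod 293)
10^16 ≡ 272^2 = 73984 ≡ 148 (mod 293)
10^32 ≡ 148^2 = 21904 ≡ 222 (mod 293)
10^64 ≡ 222^2 = 49284 ≡ 60 (mod 293)
73 = 64 + 8 + 1 in binary powers of 2.
So 10^73 ≡ 60 · 272 · 10 ≡ 292 (mod 293).
Since 10^d ≡ 292 (mod 293), base 10 does not prove 293 composite.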